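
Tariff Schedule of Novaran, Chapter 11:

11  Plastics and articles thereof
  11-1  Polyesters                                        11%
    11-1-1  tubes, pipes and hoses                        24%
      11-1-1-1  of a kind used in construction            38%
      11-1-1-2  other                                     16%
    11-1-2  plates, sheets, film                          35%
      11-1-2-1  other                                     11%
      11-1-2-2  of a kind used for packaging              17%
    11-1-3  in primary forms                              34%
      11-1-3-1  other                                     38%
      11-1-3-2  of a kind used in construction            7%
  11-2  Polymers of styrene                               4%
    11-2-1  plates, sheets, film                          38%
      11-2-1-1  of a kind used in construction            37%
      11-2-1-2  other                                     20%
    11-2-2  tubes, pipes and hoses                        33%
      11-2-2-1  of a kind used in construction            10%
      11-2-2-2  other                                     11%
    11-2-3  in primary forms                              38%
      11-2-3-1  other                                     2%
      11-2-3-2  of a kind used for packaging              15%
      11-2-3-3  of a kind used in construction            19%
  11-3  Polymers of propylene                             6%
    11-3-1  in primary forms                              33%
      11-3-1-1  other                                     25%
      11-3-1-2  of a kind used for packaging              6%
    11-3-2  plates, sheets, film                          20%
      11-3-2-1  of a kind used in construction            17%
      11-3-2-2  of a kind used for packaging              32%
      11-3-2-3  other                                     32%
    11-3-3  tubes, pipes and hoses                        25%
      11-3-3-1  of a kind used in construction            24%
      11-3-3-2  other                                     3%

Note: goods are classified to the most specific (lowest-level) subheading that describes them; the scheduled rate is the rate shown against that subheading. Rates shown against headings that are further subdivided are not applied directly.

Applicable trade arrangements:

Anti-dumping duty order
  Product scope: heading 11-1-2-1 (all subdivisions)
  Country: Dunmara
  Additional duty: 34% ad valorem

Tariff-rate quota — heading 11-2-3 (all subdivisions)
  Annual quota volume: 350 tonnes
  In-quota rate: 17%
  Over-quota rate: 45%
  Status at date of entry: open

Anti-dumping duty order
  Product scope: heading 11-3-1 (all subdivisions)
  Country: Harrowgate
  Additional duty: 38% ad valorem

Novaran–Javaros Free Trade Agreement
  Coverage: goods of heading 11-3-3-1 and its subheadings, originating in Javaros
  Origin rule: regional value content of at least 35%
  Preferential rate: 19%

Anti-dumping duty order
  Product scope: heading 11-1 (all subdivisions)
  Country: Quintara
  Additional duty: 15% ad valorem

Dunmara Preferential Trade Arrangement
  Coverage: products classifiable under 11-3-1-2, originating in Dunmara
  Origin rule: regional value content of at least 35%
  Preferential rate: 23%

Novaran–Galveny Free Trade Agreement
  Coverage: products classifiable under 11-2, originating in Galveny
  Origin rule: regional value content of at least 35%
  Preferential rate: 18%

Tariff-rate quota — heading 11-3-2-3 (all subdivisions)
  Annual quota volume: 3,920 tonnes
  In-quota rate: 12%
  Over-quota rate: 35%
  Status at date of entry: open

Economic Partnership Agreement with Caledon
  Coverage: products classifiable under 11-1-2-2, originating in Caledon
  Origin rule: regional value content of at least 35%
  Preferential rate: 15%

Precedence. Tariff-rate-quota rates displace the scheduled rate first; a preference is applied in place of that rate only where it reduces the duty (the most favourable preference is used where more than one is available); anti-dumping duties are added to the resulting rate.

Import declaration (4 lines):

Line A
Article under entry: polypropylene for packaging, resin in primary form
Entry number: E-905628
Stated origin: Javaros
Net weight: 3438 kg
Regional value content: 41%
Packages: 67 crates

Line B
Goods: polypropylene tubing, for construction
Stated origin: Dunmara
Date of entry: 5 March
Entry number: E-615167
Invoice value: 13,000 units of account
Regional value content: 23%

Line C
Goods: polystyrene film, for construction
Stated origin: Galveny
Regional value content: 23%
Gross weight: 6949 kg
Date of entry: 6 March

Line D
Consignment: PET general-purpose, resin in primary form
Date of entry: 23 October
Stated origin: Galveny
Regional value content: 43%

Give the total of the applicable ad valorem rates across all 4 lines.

105%

Line A: polypropylene → 11-3; resin in primary form → 11-3-1; for packaging → 11-3-1-2. Scheduled 6%. Javaros agreement on 11-3-3-1: 11-3-1-2 not covered. → 6%.
Line B: polypropylene → 11-3; tubing → 11-3-3; for construction → 11-3-3-1. Scheduled 24%. Dunmara agreement on 11-3-1-2: 11-3-3-1 not covered. → 24%.
Line C: polystyrene → 11-2; film → 11-2-1; for construction → 11-2-1-1. Scheduled 37%. Galveny agreement on 11-2: RVC < 35%. → 37%.
Line D: PET → 11-1; resin in primary form → 11-1-3; general-purpose → 11-1-3-1. Scheduled 38%. Galveny agreement on 11-2: 11-1-3-1 not covered. → 38%.
Sum: 6% + 24% + 37% + 38% = 105%.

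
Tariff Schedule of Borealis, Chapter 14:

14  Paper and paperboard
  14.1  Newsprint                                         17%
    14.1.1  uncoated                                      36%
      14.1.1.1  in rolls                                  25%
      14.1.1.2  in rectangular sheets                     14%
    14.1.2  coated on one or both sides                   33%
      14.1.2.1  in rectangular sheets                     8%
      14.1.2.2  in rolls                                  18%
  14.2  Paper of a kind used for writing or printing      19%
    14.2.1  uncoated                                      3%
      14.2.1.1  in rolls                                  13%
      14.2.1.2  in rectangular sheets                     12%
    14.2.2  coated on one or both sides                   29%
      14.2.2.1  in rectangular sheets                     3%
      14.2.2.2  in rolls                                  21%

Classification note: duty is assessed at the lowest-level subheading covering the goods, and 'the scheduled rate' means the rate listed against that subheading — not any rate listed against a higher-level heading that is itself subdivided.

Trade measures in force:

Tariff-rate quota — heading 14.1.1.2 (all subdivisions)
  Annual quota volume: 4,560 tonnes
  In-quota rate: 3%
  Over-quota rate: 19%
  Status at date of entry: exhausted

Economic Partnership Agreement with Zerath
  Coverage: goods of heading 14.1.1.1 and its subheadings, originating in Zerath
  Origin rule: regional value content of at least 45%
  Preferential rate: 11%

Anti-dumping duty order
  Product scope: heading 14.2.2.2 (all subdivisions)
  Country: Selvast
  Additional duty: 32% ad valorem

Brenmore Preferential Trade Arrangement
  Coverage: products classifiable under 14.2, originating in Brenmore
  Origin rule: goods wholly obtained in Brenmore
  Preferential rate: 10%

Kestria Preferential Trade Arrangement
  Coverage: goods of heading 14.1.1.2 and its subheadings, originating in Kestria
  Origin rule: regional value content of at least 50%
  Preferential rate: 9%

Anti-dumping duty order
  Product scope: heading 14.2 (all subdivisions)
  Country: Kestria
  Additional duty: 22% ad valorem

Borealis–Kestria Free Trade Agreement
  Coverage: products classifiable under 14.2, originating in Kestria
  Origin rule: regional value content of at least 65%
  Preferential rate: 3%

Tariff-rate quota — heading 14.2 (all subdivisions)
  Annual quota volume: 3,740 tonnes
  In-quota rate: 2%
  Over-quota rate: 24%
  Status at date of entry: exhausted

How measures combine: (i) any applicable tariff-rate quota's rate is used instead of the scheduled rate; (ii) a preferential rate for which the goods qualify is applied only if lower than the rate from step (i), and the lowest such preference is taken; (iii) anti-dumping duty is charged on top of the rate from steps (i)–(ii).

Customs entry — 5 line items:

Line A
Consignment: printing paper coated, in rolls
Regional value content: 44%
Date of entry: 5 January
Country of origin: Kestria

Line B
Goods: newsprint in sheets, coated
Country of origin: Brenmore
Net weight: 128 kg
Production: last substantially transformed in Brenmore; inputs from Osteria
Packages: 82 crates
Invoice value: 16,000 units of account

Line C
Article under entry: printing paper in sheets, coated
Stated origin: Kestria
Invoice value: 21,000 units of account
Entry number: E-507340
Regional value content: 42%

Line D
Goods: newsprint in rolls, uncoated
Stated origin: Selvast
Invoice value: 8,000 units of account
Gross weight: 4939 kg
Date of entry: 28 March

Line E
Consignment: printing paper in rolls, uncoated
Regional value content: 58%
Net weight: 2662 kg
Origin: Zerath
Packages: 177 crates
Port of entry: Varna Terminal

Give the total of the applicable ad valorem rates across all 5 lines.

149%

Line A: printing paper → 14.2; coated → 14.2.2; in rolls → 14.2.2.2. Scheduled 21%. quota on 14.2 exhausted → over-quota 24%; Kestria agreement on 14.1.1.2: 14.2.2.2 not covered; Kestria agreement on 14.2: RVC < 65%; anti-dumping (Kestria, 14.2): +22%; total 24% + 22% = 46%. → 46%.
Line B: newsprint → 14.1; coated → 14.1.2; in sheets → 14.1.2.1. Scheduled 8%. Brenmore agreement on 14.2: 14.1.2.1 not covered. → 8%.
Line C: printing paper → 14.2; coated → 14.2.2; in sheets → 14.2.2.1. Scheduled 3%. quota on 14.2 exhausted → over-quota 24%; Kestria agreement on 14.1.1.2: 14.2.2.1 not covered; Kestria agreement on 14.2: RVC < 65%; anti-dumping (Kestria, 14.2): +22%; total 24% + 22% = 46%. → 46%.
Line D: newsprint → 14.1; uncoated → 14.1.1; in rolls → 14.1.1.1. Scheduled 25%. No special measure applies. → 25%.
Line E: printing paper → 14.2; uncoated → 14.2.1; in rolls → 14.2.1.1. Scheduled 13%. quota on 14.2 exhausted → over-quota 24%; Zerath agreement on 14.1.1.1: 14.2.1.1 not covered. → 24%.
Sum: 46% + 8% + 46% + 25% + 24% = 149%.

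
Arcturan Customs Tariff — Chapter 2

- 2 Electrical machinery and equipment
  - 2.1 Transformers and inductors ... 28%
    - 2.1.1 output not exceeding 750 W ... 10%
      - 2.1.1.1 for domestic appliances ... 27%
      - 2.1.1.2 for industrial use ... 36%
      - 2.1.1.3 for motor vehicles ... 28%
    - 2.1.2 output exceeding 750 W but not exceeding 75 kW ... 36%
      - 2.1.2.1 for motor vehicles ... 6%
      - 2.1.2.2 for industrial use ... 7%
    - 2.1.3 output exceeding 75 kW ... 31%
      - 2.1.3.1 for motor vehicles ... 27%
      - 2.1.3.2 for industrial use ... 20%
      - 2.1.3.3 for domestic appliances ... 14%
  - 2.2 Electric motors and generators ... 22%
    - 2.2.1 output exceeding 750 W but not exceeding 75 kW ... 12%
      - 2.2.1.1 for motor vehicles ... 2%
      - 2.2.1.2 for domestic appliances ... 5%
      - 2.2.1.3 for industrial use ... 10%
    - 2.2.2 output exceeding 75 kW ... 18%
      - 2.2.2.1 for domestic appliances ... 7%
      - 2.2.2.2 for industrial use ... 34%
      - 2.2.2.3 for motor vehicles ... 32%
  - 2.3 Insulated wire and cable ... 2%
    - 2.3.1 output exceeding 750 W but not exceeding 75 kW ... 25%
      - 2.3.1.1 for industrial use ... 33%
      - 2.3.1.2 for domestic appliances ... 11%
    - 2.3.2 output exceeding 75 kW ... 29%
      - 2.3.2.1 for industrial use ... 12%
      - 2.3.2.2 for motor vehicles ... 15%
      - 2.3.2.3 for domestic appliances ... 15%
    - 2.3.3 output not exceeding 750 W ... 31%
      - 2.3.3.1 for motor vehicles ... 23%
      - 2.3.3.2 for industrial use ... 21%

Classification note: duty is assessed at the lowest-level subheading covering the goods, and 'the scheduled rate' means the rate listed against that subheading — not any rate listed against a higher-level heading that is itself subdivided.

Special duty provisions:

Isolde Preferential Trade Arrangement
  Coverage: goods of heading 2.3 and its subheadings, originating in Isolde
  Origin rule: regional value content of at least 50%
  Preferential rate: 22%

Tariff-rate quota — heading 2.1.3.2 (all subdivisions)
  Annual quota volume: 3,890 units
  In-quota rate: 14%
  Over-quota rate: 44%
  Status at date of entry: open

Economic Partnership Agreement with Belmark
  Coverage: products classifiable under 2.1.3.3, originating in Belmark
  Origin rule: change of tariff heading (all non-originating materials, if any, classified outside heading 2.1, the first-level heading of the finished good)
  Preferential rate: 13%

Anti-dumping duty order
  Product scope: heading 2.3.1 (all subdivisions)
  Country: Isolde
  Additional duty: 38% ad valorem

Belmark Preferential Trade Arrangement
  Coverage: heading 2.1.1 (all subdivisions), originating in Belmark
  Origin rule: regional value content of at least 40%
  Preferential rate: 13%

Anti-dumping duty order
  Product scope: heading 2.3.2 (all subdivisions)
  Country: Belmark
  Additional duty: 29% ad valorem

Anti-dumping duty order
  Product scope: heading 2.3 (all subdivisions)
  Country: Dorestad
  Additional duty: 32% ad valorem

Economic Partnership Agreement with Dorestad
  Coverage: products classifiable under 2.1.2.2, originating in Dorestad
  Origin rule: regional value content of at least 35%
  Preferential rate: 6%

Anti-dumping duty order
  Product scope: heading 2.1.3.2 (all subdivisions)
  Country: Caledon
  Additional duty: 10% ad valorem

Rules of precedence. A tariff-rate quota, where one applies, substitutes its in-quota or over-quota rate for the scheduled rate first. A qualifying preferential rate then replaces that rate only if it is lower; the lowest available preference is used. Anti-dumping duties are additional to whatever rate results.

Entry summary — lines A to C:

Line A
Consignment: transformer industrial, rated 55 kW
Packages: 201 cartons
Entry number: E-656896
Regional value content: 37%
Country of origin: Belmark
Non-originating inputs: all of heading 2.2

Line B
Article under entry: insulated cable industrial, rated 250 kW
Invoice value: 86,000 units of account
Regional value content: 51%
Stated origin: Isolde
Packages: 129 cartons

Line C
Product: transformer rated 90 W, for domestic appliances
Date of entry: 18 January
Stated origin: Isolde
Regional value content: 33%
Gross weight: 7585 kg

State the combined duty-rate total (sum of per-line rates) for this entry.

46%

Line A: transformer → 2.1; rated 55 kW → 2.1.2; industrial → 2.1.2.2. Scheduled 7%. Belmark agreement on 2.1.3.3: 2.1.2.2 not covered; Belmark agreement on 2.1.1: 2.1.2.2 not covered. → 7%.
Line B: insulated cable → 2.3; rated 250 kW → 2.3.2; industrial → 2.3.2.1. Scheduled 12%. Isolde agreement on 2.3: RVC ≥ 50% → 22% available; preference 22% not lower than 12% → no reduction. → 12%.
Line C: transformer → 2.1; rated 90 W → 2.1.1; for domestic appliances → 2.1.1.1. Scheduled 27%. Isolde agreement on 2.3: 2.1.1.1 not covered. → 27%.
Sum: 7% + 12% + 27% = 46%.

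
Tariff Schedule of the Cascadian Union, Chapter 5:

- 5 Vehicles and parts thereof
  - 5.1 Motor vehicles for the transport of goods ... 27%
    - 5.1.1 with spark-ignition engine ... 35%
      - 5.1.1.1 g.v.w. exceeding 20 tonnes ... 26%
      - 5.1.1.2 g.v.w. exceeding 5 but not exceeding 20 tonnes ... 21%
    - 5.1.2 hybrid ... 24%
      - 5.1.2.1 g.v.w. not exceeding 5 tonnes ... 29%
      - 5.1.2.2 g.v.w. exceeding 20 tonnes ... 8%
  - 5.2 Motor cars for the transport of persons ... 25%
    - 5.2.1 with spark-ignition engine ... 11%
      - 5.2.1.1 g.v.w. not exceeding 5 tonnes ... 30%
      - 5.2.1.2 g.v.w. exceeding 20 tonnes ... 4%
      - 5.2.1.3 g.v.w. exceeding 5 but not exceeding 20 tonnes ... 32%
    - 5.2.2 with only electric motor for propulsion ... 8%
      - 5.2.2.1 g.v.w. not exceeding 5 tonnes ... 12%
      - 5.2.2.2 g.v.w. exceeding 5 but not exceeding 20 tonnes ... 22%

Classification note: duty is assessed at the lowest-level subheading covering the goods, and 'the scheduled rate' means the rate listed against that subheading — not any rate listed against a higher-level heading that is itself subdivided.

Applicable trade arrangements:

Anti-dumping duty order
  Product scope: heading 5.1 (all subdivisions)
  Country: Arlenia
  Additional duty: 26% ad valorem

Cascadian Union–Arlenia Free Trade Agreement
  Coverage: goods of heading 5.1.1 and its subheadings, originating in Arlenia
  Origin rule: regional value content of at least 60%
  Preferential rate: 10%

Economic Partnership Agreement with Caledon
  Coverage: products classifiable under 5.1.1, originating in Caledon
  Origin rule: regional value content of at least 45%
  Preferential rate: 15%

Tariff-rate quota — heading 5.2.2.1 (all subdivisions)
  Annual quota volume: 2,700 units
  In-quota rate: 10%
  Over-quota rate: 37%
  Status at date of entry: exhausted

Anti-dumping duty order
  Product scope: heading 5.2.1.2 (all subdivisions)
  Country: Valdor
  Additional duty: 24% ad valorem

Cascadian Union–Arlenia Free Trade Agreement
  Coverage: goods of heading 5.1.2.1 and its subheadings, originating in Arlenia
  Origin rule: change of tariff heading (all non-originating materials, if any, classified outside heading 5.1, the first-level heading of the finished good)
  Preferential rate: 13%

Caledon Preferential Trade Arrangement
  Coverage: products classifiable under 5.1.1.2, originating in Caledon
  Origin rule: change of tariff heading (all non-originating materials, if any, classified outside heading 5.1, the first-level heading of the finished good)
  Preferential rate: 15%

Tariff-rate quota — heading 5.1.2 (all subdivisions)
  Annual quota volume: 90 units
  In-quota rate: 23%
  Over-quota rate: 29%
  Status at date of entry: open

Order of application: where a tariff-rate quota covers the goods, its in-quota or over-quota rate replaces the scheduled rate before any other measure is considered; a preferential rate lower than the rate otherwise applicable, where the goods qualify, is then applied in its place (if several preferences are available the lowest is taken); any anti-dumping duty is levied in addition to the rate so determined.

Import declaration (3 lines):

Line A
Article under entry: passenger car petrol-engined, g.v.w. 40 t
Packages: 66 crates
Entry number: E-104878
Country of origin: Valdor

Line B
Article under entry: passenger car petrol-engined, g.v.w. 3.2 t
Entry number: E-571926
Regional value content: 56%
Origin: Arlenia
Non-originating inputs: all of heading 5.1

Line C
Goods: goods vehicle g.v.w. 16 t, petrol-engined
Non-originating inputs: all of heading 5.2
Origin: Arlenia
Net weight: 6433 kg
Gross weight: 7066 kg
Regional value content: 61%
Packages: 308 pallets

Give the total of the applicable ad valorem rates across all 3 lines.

94%

Line A: passenger car → 5.2; petrol-engined → 5.2.1; g.v.w. 40 t → 5.2.1.2. Scheduled 4%. anti-dumping (Valdor, 5.2.1.2): +24%; total 4% + 24% = 28%. → 28%.
Line B: passenger car → 5.2; petrol-engined → 5.2.1; g.v.w. 3.2 t → 5.2.1.1. Scheduled 30%. Arlenia agreement on 5.1.1: 5.2.1.1 not covered; Arlenia agreement on 5.1.2.1: 5.2.1.1 not covered. → 30%.
Line C: goods vehicle → 5.1; petrol-engined → 5.1.1; g.v.w. 16 t → 5.1.1.2. Scheduled 21%. Arlenia agreement on 5.1.1: RVC ≥ 60% → 10% available; Arlenia agreement on 5.1.2.1: 5.1.1.2 not covered; preferential 10%; anti-dumping (Arlenia, 5.1): +26%; total 10% + 26% = 36%. → 36%.
Sum: 28% + 30% + 36% = 94%.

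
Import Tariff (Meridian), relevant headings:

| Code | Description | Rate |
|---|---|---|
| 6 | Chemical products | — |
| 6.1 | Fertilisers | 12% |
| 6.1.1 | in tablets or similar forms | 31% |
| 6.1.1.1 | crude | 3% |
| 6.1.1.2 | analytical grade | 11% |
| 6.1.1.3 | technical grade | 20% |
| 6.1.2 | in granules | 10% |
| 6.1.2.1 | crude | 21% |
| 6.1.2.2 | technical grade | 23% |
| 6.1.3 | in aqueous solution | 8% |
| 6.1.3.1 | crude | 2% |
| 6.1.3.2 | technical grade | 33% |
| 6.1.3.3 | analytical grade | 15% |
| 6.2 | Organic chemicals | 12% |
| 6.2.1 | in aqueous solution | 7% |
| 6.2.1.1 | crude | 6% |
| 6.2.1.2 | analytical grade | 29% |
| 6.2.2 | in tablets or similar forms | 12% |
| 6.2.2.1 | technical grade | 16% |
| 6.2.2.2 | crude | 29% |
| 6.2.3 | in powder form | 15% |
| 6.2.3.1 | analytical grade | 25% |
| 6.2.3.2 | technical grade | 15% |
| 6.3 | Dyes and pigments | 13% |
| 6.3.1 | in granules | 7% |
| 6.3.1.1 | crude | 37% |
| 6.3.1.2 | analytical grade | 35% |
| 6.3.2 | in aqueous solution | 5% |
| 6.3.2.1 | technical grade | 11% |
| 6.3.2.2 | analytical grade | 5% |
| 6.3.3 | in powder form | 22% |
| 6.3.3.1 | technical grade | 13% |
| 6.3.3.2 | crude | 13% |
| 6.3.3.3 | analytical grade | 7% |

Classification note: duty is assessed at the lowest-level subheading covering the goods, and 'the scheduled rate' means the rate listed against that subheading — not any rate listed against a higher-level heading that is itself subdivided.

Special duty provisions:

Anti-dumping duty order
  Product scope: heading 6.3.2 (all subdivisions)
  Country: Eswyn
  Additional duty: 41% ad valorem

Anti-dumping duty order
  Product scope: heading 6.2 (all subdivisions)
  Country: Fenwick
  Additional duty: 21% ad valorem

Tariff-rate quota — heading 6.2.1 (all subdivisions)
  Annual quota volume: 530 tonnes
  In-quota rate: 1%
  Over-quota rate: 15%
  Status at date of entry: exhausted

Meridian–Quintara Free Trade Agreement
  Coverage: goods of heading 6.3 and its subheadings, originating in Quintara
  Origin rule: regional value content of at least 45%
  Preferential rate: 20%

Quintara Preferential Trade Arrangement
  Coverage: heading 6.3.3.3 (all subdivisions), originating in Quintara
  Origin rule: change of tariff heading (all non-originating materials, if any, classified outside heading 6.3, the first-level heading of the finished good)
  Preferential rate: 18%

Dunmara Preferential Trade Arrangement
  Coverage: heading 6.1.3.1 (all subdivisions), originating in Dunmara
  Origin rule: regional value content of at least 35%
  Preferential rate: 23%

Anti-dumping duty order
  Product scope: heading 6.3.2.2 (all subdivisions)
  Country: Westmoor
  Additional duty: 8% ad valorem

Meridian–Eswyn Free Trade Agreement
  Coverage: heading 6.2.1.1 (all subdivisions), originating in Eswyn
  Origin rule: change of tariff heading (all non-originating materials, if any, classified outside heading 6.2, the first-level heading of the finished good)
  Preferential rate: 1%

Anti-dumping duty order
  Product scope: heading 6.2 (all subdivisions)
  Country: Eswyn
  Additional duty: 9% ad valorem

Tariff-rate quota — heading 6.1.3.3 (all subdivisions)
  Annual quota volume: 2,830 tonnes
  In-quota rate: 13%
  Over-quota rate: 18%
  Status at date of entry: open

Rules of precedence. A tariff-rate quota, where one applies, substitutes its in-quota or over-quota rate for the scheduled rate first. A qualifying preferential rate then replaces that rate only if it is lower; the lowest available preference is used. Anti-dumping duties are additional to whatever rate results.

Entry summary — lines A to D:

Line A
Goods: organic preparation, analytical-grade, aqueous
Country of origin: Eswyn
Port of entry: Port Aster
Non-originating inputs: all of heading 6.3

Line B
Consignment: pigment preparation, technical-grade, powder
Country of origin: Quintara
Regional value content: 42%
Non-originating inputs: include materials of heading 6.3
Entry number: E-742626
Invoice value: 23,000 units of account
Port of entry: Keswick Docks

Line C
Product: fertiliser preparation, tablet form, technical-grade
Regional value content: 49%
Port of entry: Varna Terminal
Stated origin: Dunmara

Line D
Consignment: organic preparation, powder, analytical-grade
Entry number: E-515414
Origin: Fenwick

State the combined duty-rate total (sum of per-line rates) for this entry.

103%

Line A: organic → 6.2; aqueous → 6.2.1; analytical-grade → 6.2.1.2. Scheduled 29%. quota on 6.2.1 exhausted → over-quota 15%; Eswyn agreement on 6.2.1.1: 6.2.1.2 not covered; anti-dumping (Eswyn, 6.2): +9%; total 15% + 9% = 24%. → 24%.
Line B: pigment → 6.3; powder → 6.3.3; technical-grade → 6.3.3.1. Scheduled 13%. Quintara agreement on 6.3: RVC < 45%; Quintara agreement on 6.3.3.3: 6.3.3.1 not covered. → 13%.
Line C: fertiliser → 6.1; tablet form → 6.1.1; technical-grade → 6.1.1.3. Scheduled 20%. Dunmara agreement on 6.1.3.1: 6.1.1.3 not covered. → 20%.
Line D: organic → 6.2; powder → 6.2.3; analytical-grade → 6.2.3.1. Scheduled 25%. anti-dumping (Fenwick, 6.2): +21%; total 25% + 21% = 46%. → 46%.
Sum: 24% + 13% + 20% + 46% = 103%.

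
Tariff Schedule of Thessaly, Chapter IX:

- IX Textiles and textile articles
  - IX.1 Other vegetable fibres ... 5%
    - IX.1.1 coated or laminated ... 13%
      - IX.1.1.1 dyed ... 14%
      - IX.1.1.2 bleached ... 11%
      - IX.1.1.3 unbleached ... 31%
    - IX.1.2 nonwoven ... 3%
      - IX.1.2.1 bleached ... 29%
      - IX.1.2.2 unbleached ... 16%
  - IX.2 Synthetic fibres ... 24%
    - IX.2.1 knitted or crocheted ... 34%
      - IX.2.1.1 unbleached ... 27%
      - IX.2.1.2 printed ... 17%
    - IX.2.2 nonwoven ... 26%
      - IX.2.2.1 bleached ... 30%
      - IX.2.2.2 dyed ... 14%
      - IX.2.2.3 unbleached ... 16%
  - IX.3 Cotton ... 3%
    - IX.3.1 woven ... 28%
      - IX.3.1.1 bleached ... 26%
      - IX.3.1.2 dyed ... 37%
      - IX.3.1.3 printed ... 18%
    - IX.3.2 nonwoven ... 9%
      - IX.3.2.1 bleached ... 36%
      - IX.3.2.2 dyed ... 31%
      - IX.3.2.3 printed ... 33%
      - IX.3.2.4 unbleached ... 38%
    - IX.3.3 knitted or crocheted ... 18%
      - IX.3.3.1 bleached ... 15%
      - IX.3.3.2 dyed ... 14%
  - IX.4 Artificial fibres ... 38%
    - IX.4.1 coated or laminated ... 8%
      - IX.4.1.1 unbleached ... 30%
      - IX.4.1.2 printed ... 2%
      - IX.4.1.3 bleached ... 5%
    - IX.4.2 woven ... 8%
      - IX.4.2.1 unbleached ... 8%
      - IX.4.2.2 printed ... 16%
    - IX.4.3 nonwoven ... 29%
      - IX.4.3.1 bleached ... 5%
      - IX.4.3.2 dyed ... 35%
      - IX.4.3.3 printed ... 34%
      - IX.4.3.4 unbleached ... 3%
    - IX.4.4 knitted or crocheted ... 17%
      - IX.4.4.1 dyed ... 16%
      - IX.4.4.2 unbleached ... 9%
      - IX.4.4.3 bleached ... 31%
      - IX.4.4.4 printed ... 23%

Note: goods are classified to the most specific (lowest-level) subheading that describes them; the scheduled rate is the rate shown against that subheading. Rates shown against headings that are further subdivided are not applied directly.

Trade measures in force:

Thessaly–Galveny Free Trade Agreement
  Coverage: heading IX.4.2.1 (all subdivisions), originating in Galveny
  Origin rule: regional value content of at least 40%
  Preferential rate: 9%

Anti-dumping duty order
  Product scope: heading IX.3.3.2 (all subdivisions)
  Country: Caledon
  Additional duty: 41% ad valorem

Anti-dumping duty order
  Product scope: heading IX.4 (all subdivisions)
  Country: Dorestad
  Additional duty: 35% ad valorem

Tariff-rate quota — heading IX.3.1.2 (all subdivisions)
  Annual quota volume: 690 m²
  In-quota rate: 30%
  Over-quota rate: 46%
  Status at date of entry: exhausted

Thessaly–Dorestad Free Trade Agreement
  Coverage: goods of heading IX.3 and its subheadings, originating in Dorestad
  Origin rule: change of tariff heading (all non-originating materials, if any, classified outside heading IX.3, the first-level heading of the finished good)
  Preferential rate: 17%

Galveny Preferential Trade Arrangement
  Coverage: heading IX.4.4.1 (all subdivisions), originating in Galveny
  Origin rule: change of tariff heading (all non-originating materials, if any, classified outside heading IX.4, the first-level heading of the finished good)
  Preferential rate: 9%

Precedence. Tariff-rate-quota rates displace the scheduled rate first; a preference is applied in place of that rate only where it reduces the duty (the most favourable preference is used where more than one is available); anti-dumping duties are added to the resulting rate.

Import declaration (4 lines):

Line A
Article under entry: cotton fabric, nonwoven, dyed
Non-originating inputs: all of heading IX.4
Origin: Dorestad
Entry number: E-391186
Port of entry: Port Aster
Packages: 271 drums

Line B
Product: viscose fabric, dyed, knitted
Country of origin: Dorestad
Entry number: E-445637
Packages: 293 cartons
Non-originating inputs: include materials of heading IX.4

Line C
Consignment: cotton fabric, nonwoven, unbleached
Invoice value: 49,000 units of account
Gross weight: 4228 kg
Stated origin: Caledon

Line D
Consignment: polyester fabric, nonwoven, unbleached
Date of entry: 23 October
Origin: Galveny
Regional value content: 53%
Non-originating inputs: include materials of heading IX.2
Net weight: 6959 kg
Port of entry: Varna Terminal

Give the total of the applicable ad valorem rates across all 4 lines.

Line A: cotton → IX.3; nonwoven → IX.3.2; dyed → IX.3.2.2. Scheduled 31%. Dorestad agreement on IX.3: CTH met → 17% available; preferential 17%. → 17%.
Line B: viscose → IX.4; knitted → IX.4.4; dyed → IX.4.4.1. Scheduled 16%. Dorestad agreement on IX.3: IX.4.4.1 not covered; anti-dumping (Dorestad, IX.4): +35%; total 16% + 35% = 51%. → 51%.
Line C: cotton → IX.3; nonwoven → IX.3.2; unbleached → IX.3.2.4. Scheduled 38%. No special measure applies. → 38%.
Line D: polyester → IX.2; nonwoven → IX.2.2; unbleached → IX.2.2.3. Scheduled 16%. Galveny agreement on IX.4.2.1: IX.2.2.3 not covered; Galveny agreement on IX.4.4.1: IX.2.2.3 not covered. → 16%.
Sum: 17% + 51% + 38% + 16% = 122%.

122%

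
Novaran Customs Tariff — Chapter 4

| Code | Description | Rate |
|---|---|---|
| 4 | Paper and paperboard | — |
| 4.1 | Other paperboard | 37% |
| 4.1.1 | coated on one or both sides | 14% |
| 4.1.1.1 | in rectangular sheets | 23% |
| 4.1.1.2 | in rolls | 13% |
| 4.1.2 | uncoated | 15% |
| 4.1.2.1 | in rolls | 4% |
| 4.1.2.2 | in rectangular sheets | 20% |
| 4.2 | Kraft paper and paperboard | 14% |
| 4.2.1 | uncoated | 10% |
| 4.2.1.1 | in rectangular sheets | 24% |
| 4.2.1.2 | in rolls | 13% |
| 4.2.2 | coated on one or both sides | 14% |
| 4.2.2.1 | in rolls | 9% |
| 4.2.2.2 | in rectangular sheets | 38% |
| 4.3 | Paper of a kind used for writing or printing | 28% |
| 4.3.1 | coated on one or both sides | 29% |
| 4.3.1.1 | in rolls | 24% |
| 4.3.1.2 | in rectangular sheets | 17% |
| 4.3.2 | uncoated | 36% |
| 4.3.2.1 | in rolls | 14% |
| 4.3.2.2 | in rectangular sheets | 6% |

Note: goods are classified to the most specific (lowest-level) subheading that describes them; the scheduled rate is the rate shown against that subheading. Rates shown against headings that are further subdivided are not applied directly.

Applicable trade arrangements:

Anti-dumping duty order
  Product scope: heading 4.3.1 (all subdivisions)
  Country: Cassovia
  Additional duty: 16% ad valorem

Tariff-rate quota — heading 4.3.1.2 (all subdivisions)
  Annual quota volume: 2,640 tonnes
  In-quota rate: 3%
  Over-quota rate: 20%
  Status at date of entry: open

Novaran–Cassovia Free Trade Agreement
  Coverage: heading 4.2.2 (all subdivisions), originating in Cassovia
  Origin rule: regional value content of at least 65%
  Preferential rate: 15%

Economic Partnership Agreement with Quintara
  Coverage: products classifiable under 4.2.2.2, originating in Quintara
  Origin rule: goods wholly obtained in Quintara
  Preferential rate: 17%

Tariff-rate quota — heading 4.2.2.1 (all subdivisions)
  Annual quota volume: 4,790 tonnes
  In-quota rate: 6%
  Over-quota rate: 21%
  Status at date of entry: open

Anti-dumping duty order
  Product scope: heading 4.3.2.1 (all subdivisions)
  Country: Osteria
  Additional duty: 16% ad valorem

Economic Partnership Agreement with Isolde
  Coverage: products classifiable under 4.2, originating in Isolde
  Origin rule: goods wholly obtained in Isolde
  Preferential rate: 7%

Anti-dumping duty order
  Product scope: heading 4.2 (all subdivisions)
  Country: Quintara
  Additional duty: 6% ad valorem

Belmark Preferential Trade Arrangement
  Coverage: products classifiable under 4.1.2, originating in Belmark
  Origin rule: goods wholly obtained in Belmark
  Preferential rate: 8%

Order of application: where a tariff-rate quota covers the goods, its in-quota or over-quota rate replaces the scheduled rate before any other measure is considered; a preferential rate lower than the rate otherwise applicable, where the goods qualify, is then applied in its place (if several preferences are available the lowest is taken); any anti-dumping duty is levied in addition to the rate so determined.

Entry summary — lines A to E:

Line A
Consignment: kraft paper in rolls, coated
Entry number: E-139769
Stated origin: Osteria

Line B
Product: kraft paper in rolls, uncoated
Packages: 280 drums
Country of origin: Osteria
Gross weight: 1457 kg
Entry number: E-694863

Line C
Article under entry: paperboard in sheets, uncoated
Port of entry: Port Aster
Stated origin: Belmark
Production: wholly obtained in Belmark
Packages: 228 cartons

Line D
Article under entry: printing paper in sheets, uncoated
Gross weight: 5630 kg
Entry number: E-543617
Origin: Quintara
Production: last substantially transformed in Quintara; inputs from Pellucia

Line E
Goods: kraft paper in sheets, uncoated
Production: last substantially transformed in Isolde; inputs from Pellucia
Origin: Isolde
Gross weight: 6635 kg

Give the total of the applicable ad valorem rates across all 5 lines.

Line A: kraft paper → 4.2; coated → 4.2.2; in rolls → 4.2.2.1. Scheduled 9%. quota on 4.2.2.1 open → in-quota 6%. → 6%.
Line B: kraft paper → 4.2; uncoated → 4.2.1; in rolls → 4.2.1.2. Scheduled 13%. No special measure applies. → 13%.
Line C: paperboard → 4.1; uncoated → 4.1.2; in sheets → 4.1.2.2. Scheduled 20%. Belmark agreement on 4.1.2: wholly obtained → 8% available; preferential 8%. → 8%.
Line D: printing paper → 4.3; uncoated → 4.3.2; in sheets → 4.3.2.2. Scheduled 6%. Quintara agreement on 4.2.2.2: 4.3.2.2 not covered. → 6%.
Line E: kraft paper → 4.2; uncoated → 4.2.1; in sheets → 4.2.1.1. Scheduled 24%. Isolde agreement on 4.2: not wholly obtained. → 24%.
Sum: 6% + 13% + 8% + 6% + 24% = 57%.

57%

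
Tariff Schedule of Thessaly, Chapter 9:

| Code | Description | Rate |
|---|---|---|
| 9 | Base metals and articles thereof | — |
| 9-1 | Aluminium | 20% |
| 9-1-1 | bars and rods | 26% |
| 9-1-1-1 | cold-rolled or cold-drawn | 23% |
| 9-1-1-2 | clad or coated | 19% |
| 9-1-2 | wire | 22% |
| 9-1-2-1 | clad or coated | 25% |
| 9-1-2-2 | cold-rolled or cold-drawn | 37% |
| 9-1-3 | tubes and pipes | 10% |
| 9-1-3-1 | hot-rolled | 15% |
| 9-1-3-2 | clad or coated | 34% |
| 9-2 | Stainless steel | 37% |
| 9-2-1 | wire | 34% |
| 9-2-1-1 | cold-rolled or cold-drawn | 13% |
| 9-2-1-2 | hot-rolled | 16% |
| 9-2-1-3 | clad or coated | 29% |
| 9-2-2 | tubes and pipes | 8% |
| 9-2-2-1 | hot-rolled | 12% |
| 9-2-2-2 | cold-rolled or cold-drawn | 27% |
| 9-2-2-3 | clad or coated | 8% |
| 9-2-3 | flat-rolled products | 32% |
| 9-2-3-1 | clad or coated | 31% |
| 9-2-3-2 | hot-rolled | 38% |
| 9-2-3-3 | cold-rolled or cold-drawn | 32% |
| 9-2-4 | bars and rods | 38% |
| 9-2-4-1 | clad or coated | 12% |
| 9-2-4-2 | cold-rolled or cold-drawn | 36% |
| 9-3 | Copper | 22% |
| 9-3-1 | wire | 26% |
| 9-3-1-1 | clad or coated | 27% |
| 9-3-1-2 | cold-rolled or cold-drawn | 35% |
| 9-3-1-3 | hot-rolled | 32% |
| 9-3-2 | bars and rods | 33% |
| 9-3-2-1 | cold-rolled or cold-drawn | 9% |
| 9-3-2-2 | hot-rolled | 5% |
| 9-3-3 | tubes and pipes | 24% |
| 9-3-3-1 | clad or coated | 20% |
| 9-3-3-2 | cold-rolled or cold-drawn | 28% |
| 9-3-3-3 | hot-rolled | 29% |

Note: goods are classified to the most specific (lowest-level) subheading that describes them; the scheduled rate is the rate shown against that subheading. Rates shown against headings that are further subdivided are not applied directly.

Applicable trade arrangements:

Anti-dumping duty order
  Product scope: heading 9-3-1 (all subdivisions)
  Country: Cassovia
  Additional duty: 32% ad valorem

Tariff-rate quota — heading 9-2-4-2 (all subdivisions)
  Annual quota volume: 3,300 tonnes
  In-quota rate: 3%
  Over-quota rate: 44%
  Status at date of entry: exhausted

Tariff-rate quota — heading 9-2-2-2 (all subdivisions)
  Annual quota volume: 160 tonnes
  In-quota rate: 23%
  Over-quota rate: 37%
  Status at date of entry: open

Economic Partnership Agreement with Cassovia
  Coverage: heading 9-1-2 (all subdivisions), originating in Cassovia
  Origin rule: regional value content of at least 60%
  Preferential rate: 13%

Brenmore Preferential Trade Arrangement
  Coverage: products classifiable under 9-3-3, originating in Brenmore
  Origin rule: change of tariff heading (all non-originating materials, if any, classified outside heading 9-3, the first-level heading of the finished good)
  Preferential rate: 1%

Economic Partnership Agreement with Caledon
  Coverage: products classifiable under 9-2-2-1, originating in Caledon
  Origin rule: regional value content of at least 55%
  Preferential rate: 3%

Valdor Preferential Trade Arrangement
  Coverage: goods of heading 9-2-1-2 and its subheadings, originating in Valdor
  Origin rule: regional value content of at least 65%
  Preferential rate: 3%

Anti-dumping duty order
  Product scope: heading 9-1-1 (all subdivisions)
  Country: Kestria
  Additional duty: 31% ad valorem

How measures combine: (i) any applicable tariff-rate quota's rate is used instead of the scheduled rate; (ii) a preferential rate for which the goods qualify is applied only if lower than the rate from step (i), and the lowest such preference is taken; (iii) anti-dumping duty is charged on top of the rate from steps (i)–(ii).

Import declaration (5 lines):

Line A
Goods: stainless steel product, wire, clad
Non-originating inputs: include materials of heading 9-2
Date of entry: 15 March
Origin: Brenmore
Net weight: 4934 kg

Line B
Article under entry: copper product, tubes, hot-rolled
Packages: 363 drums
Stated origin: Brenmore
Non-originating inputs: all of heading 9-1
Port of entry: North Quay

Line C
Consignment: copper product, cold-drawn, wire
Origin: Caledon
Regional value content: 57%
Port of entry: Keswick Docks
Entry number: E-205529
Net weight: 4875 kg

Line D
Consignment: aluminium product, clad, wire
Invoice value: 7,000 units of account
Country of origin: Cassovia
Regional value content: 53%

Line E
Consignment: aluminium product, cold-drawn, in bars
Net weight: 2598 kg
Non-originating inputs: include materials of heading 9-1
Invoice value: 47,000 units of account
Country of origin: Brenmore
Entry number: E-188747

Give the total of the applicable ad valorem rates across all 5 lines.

113%

Line A: stainless steel → 9-2; wire → 9-2-1; clad → 9-2-1-3. Scheduled 29%. Brenmore agreement on 9-3-3: 9-2-1-3 not covered. → 29%.
Line B: copper → 9-3; tubes → 9-3-3; hot-rolled → 9-3-3-3. Scheduled 29%. Brenmore agreement on 9-3-3: CTH met → 1% available; preferential 1%. → 1%.
Line C: copper → 9-3; wire → 9-3-1; cold-drawn → 9-3-1-2. Scheduled 35%. Caledon agreement on 9-2-2-1: 9-3-1-2 not covered. → 35%.
Line D: aluminium → 9-1; wire → 9-1-2; clad → 9-1-2-1. Scheduled 25%. Cassovia agreement on 9-1-2: RVC < 60%. → 25%.
Line E: aluminium → 9-1; in bars → 9-1-1; cold-drawn → 9-1-1-1. Scheduled 23%. Brenmore agreement on 9-3-3: 9-1-1-1 not covered. → 23%.
Sum: 29% + 1% + 35% + 25% + 23% = 113%.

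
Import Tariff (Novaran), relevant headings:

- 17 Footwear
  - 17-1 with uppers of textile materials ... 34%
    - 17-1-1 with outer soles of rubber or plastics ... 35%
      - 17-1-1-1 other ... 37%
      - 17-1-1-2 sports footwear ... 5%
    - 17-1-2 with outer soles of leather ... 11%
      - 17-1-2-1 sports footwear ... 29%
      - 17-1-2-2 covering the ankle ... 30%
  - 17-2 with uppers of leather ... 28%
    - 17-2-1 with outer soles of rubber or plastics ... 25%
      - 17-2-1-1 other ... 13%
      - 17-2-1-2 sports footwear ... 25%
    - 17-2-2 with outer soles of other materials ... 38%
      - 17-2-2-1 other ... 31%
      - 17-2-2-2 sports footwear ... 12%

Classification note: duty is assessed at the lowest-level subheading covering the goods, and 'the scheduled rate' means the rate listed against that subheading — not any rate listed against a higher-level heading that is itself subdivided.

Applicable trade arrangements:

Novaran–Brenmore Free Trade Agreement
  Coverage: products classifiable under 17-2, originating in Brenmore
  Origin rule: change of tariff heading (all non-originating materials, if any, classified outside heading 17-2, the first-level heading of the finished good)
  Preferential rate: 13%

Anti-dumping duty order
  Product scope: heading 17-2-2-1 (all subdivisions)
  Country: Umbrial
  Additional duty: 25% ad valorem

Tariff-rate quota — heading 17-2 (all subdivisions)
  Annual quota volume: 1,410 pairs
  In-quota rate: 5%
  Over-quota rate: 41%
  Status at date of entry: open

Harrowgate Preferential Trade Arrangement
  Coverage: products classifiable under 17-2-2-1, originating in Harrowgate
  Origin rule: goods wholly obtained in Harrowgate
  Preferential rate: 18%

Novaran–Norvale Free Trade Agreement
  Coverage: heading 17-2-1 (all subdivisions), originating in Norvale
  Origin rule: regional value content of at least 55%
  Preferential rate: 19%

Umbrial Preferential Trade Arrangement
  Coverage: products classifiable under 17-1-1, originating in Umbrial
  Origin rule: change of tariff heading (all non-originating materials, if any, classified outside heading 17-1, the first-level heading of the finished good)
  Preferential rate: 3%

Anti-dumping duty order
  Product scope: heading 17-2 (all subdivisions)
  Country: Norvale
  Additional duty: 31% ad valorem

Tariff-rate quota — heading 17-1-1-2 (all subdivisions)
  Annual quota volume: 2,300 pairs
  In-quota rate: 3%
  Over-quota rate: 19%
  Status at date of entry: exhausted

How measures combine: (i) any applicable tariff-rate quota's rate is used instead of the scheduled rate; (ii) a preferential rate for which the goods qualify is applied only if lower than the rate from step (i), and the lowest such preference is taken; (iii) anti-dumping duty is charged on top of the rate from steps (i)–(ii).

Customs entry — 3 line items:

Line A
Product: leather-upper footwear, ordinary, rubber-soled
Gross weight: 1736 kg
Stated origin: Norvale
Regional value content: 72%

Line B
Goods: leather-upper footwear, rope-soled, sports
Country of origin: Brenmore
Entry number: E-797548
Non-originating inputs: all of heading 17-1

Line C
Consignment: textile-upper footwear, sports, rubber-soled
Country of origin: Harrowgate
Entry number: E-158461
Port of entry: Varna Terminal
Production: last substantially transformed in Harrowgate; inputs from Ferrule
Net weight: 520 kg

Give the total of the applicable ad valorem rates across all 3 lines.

60%

Line A: leather-upper → 17-2; rubber-soled → 17-2-1; ordinary → 17-2-1-1. Scheduled 13%. quota on 17-2 open → in-quota 5%; Norvale agreement on 17-2-1: RVC ≥ 55% → 19% available; preference 19% not lower than 5% → no reduction; anti-dumping (Norvale, 17-2): +31%; total 5% + 31% = 36%. → 36%.
Line B: leather-upper → 17-2; rope-soled → 17-2-2; sports → 17-2-2-2. Scheduled 12%. quota on 17-2 open → in-quota 5%; Brenmore agreement on 17-2: CTH met → 13% available; preference 13% not lower than 5% → no reduction. → 5%.
Line C: textile-upper → 17-1; rubber-soled → 17-1-1; sports → 17-1-1-2. Scheduled 5%. quota on 17-1-1-2 exhausted → over-quota 19%; Harrowgate agreement on 17-2-2-1: 17-1-1-2 not covered. → 19%.
Sum: 36% + 5% + 19% = 60%.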